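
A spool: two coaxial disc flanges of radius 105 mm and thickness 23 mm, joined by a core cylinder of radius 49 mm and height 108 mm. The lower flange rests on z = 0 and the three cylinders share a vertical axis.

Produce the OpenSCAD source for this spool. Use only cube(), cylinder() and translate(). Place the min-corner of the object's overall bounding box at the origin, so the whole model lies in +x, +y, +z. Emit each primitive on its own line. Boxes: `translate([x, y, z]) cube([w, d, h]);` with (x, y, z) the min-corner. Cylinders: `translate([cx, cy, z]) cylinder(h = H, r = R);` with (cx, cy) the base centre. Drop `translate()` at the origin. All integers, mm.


translate([105, 105, 0]) cylinder(h = 23, r = 105);
translate([105, 105, 23]) cylinder(h = 108, r = 49);
translate([105, 105, 131]) cylinder(h = 23, r = 105);


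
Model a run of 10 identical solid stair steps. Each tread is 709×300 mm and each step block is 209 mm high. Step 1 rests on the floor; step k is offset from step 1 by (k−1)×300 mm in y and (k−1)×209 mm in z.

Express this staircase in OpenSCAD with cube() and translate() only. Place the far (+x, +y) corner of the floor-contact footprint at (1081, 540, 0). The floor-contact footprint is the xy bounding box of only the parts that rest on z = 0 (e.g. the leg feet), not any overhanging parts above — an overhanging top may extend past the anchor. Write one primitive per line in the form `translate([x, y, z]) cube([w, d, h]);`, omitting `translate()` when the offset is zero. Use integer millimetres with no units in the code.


translate([372, 240, 0]) cube([709, 300, 209]);
translate([372, 540, 209]) cube([709, 300, 209]);
translate([372, 840, 418]) cube([709, 300, 209]);
translate([372, 1140, 627]) cube([709, 300, 209]);
translate([372, 1440, 836]) cube([709, 300, 209]);
translate([372, 1740, 1045]) cube([709, 300, 209]);
translate([372, 2040, 1254]) cube([709, 300, 209]);
translate([372, 2340, 1463]) cube([709, 300, 209]);
translate([372, 2640, 1672]) cube([709, 300, 209]);
translate([372, 2940, 1881]) cube([709, 300, 209]);


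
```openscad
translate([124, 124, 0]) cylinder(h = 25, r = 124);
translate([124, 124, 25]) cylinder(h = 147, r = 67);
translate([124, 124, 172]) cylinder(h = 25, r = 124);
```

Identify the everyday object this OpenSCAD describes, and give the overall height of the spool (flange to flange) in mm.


A spool. The overall height is 197 mm.

Three coaxial cylinders, large–small–large — a spool. Two 25 mm flanges and a 147 mm core give 25 + 147 + 25 = 197 mm.


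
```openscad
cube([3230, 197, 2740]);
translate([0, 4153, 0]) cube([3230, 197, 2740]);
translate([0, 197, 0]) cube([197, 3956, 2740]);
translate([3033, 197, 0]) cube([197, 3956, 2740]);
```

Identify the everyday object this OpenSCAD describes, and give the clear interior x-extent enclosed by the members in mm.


A house (or room) frame. The interior width is 2836 mm.

Four 2740 mm walls enclosing a rectangle with no floor or roof — a room or house frame. Outside width is 3230 mm and wall thickness is 197 mm, so the interior width is 3230 − 2 × 197 = 2836 mm.


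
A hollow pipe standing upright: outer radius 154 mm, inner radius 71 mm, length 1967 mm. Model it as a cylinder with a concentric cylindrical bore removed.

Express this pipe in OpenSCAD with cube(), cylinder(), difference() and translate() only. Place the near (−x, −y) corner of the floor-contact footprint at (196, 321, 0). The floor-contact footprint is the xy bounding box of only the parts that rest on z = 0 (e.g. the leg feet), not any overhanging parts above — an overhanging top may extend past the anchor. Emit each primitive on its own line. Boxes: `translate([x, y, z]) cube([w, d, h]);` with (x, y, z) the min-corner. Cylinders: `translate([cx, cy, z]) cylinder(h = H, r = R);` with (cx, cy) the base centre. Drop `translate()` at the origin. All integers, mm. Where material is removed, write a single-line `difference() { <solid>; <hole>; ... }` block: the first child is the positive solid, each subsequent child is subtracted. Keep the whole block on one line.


difference() { translate([350, 475, 0]) cylinder(h = 1967, r = 154); translate([350, 475, 0]) cylinder(h = 1967, r = 71); }


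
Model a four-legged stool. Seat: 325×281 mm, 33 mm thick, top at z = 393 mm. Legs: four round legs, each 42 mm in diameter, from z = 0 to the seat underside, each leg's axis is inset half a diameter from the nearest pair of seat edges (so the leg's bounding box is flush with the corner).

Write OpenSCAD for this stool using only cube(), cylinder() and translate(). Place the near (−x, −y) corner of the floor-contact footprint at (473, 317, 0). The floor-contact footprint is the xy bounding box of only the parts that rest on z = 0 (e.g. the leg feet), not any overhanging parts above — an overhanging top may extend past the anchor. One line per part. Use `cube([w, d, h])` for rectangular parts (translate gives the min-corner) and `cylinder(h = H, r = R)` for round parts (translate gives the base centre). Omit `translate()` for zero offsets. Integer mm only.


translate([473, 317, 360]) cube([325, 281, 33]);
translate([494, 338, 0]) cylinder(h = 360, r = 21);
translate([777, 338, 0]) cylinder(h = 360, r = 21);
translate([494, 577, 0]) cylinder(h = 360, r = 21);
translate([777, 577, 0]) cylinder(h = 360, r = 21);


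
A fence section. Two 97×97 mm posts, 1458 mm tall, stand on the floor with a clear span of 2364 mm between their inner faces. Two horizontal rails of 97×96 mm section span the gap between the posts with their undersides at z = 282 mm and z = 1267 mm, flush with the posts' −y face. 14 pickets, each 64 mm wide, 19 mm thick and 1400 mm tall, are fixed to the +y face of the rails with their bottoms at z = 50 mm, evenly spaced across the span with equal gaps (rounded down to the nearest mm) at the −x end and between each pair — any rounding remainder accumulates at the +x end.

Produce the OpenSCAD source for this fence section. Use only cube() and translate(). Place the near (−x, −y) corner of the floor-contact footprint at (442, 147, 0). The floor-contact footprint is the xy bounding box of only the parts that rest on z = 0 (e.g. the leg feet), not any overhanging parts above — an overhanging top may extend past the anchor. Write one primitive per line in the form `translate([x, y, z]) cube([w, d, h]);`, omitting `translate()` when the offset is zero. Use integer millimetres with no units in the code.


translate([442, 147, 0]) cube([97, 97, 1458]);
translate([2903, 147, 0]) cube([97, 97, 1458]);
translate([539, 147, 282]) cube([2364, 97, 96]);
translate([539, 147, 1267]) cube([2364, 97, 96]);
translate([636, 244, 50]) cube([64, 19, 1400]);
translate([797, 244, 50]) cube([64, 19, 1400]);
translate([958, 244, 50]) cube([64, 19, 1400]);
translate([1119, 244, 50]) cube([64, 19, 1400]);
translate([1280, 244, 50]) cube([64, 19, 1400]);
translate([1441, 244, 50]) cube([64, 19, 1400]);
translate([1602, 244, 50]) cube([64, 19, 1400]);
translate([1763, 244, 50]) cube([64, 19, 1400]);
translate([1924, 244, 50]) cube([64, 19, 1400]);
translate([2085, 244, 50]) cube([64, 19, 1400]);
translate([2246, 244, 50]) cube([64, 19, 1400]);
translate([2407, 244, 50]) cube([64, 19, 1400]);
translate([2568, 244, 50]) cube([64, 19, 1400]);
translate([2729, 244, 50]) cube([64, 19, 1400]);


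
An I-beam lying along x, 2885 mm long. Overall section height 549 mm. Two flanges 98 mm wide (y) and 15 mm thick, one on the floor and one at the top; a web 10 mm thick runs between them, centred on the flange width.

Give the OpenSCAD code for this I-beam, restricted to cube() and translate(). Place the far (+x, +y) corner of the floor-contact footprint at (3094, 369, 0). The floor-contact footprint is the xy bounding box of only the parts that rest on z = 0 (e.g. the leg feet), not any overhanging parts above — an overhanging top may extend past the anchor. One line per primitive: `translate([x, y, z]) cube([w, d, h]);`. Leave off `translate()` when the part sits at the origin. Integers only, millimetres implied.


translate([209, 271, 0]) cube([2885, 98, 15]);
translate([209, 315, 15]) cube([2885, 10, 519]);
translate([209, 271, 534]) cube([2885, 98, 15]);


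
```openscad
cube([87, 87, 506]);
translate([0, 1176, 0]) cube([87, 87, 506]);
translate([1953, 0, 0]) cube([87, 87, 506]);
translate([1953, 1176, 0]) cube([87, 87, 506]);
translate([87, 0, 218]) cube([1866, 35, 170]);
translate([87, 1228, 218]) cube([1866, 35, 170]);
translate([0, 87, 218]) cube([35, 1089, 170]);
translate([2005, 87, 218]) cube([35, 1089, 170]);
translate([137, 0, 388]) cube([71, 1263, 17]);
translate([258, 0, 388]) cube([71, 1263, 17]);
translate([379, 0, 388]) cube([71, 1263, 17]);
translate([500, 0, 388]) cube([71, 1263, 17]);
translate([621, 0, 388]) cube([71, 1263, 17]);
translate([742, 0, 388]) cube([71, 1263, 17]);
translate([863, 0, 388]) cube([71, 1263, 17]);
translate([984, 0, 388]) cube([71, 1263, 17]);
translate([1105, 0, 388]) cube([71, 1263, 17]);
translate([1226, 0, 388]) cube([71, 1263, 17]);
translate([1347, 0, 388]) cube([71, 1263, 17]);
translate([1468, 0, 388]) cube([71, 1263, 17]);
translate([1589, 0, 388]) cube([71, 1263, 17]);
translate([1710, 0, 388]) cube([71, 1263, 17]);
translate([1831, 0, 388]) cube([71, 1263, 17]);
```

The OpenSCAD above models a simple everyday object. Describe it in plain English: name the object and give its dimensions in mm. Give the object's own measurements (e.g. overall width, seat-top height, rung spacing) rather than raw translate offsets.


A bed frame 2040 mm long (x) by 1263 mm wide (y). Four 87×87 mm corner posts, 506 mm tall, at the corners of the footprint. Four rails of 35 mm thickness and 170 mm height run between adjacent posts with their undersides at z = 218 mm, their outer faces flush with the outside of the frame (the two x-running rails run between the posts' inner faces; the two y-running rails run between the posts' inner faces). 15 slats, each 71 mm wide (x) and 17 mm thick, lie across the top of the two x-running rails, running the full 1263 mm width of the frame in y; along x they sit between the end posts with a 50 mm gap after the −x posts and between neighbouring slats, leaving 51 mm before the +x posts.


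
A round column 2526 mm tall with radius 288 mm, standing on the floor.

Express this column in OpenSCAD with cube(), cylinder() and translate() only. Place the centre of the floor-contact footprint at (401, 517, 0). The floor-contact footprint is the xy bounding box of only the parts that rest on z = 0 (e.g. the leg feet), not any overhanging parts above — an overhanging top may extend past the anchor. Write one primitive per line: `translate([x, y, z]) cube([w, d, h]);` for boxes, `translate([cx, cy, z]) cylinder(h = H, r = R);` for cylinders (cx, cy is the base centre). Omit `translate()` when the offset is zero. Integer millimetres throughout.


translate([401, 517, 0]) cylinder(h = 2526, r = 288);


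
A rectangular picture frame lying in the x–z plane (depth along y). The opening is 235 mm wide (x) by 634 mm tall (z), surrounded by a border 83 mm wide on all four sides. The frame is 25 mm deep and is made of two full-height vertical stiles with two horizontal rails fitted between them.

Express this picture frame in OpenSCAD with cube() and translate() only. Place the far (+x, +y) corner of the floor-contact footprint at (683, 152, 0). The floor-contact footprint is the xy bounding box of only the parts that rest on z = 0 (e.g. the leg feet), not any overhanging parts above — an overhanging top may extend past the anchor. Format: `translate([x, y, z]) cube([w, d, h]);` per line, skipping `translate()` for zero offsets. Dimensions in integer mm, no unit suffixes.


translate([282, 127, 0]) cube([83, 25, 800]);
translate([600, 127, 0]) cube([83, 25, 800]);
translate([365, 127, 0]) cube([235, 25, 83]);
translate([365, 127, 717]) cube([235, 25, 83]);


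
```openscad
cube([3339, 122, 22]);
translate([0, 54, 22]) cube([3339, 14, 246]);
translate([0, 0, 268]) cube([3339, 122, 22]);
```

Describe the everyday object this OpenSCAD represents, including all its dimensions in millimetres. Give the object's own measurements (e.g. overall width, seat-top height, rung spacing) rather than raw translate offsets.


An I-beam lying along x, 3339 mm long. Overall section height 290 mm. Two flanges 122 mm wide (y) and 22 mm thick, one on the floor and one at the top; a web 14 mm thick runs between them, centred on the flange width.


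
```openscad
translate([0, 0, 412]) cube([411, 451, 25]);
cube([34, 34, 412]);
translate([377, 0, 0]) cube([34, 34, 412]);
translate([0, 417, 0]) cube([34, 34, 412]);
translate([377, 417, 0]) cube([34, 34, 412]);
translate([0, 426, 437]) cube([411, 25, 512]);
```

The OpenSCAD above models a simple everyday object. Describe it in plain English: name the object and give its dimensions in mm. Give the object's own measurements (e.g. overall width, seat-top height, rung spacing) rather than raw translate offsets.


A chair. The seat is a 411×451×25 mm slab with its top at z = 437 mm, on four 34×34 mm corner legs (flush with the seat edges, standing on z = 0). A flat backrest 25 mm thick, 512 mm tall, spans the full seat width and rises from the seat top along its +y edge, rear face flush with the rear of the seat.


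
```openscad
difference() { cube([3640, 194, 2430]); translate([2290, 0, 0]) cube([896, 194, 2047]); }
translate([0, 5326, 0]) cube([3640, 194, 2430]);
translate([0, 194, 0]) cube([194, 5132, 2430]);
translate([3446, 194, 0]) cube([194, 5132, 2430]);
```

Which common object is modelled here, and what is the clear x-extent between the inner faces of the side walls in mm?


A single room. The interior width is 3252 mm.

Four walls enclosing a rectangle with a door in the front wall — a room. Outside width 3640 minus two 194 mm walls gives 3252 mm.


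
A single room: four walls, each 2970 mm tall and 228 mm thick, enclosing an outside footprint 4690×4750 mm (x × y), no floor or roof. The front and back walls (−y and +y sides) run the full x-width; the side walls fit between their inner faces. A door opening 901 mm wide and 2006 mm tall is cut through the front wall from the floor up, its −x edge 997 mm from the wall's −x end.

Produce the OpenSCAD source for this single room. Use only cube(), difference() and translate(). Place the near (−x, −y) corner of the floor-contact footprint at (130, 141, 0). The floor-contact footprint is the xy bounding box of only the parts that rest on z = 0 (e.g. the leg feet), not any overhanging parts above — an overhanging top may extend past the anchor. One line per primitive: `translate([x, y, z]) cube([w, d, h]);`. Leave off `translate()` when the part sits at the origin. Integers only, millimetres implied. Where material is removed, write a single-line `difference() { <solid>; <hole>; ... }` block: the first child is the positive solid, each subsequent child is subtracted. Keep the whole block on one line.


difference() { translate([130, 141, 0]) cube([4690, 228, 2970]); translate([1127, 141, 0]) cube([901, 228, 2006]); }
translate([130, 4663, 0]) cube([4690, 228, 2970]);
translate([130, 369, 0]) cube([228, 4294, 2970]);
translate([4592, 369, 0]) cube([228, 4294, 2970]);


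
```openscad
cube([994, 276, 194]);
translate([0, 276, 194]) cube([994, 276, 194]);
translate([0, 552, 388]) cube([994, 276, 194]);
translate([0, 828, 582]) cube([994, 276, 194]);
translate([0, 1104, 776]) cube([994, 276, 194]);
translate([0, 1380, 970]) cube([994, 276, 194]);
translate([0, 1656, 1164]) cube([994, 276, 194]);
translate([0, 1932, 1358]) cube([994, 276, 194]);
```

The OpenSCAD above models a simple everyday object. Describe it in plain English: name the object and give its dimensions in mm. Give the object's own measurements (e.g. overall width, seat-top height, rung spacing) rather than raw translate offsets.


A straight staircase of 8 solid steps. Each step is 994 mm wide (x), 276 mm deep (y, the going) and 194 mm tall (the rise). The first step rests on the floor; each subsequent step sits one going further in +y and one rise higher in +z, directly behind and above the previous step with no overlap.


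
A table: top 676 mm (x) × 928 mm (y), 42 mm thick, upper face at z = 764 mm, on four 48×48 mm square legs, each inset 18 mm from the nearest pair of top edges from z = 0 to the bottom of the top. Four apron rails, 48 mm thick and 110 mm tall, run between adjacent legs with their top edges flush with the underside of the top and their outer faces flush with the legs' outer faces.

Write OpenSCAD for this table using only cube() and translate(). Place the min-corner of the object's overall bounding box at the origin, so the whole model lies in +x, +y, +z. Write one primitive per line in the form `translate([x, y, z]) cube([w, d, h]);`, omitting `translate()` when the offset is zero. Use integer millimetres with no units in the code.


translate([0, 0, 722]) cube([676, 928, 42]);
translate([18, 18, 0]) cube([48, 48, 722]);
translate([610, 18, 0]) cube([48, 48, 722]);
translate([18, 862, 0]) cube([48, 48, 722]);
translate([610, 862, 0]) cube([48, 48, 722]);
translate([66, 18, 612]) cube([544, 48, 110]);
translate([66, 862, 612]) cube([544, 48, 110]);
translate([18, 66, 612]) cube([48, 796, 110]);
translate([610, 66, 612]) cube([48, 796, 110]);


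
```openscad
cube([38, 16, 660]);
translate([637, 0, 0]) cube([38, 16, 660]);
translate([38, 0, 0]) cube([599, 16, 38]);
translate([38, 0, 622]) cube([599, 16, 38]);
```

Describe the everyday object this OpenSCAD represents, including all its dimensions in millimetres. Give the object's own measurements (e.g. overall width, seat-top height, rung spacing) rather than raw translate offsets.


A rectangular picture frame lying in the x–z plane (depth along y). The opening is 599 mm wide (x) by 584 mm tall (z), surrounded by a border 38 mm wide on all four sides. The frame is 16 mm deep and is made of two full-height vertical stiles with two horizontal rails fitted between them.


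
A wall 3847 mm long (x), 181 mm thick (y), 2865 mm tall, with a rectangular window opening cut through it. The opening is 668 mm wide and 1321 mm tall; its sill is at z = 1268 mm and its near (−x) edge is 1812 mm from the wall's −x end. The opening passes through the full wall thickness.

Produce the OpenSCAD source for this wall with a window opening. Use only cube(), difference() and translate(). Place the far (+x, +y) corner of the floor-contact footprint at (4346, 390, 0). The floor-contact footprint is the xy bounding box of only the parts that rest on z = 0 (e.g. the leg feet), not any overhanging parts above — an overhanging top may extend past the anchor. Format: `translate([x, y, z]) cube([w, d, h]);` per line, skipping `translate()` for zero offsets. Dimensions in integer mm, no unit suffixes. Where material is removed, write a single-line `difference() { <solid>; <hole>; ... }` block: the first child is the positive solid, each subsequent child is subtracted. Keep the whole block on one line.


difference() { translate([499, 209, 0]) cube([3847, 181, 2865]); translate([2311, 209, 1268]) cube([668, 181, 1321]); }


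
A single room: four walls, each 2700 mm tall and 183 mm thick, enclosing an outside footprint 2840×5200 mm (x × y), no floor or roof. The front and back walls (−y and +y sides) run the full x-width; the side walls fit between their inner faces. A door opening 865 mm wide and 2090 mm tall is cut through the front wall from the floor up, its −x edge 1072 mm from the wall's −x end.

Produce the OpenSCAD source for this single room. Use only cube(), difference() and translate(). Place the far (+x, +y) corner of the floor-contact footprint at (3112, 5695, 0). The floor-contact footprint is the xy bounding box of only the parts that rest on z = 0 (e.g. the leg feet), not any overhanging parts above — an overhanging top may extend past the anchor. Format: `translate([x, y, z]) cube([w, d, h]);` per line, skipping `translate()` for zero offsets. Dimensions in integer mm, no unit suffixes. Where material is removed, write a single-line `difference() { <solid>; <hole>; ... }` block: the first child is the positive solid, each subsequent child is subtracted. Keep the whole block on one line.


difference() { translate([272, 495, 0]) cube([2840, 183, 2700]); translate([1344, 495, 0]) cube([865, 183, 2090]); }
translate([272, 5512, 0]) cube([2840, 183, 2700]);
translate([272, 678, 0]) cube([183, 4834, 2700]);
translate([2929, 678, 0]) cube([183, 4834, 2700]);


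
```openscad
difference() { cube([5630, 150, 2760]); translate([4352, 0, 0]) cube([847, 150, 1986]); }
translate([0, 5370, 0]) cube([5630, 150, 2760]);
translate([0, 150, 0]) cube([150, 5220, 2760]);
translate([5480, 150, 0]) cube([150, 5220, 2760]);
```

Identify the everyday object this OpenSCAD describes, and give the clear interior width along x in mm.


A single room. The interior width is 5330 mm.

Four walls enclosing a rectangle with a door in the front wall — a room. Outside width 5630 minus two 150 mm walls gives 5330 mm.


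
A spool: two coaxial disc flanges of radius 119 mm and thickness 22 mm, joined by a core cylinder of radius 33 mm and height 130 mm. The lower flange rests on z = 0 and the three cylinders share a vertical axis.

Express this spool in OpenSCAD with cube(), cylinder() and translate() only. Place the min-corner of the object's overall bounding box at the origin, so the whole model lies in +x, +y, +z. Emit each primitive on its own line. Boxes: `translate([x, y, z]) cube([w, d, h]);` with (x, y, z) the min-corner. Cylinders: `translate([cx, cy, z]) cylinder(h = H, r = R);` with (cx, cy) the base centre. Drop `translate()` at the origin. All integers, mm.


translate([119, 119, 0]) cylinder(h = 22, r = 119);
translate([119, 119, 22]) cylinder(h = 130, r = 33);
translate([119, 119, 152]) cylinder(h = 22, r = 119);


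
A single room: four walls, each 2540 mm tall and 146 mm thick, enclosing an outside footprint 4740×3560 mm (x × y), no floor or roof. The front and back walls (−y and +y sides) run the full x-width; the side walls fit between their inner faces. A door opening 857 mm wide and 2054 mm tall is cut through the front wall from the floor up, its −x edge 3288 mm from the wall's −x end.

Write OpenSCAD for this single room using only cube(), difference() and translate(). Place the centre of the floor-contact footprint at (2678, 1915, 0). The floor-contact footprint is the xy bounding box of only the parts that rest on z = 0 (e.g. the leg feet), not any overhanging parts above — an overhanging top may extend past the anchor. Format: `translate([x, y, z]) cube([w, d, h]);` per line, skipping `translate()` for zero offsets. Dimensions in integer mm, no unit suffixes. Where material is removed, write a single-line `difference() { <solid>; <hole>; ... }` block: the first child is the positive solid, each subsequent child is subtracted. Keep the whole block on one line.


difference() { translate([308, 135, 0]) cube([4740, 146, 2540]); translate([3596, 135, 0]) cube([857, 146, 2054]); }
translate([308, 3549, 0]) cube([4740, 146, 2540]);
translate([308, 281, 0]) cube([146, 3268, 2540]);
translate([4902, 281, 0]) cube([146, 3268, 2540]);


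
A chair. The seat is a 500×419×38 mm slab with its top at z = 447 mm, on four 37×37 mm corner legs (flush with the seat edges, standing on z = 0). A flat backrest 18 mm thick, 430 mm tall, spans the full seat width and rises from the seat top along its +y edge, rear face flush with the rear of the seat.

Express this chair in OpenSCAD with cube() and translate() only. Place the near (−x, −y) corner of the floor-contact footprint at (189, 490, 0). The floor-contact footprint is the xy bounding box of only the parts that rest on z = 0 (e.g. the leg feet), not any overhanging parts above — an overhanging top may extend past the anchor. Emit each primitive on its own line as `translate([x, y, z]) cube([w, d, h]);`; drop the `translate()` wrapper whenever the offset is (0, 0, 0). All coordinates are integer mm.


translate([189, 490, 409]) cube([500, 419, 38]);
translate([189, 490, 0]) cube([37, 37, 409]);
translate([652, 490, 0]) cube([37, 37, 409]);
translate([189, 872, 0]) cube([37, 37, 409]);
translate([652, 872, 0]) cube([37, 37, 409]);
translate([189, 891, 447]) cube([500, 18, 430]);


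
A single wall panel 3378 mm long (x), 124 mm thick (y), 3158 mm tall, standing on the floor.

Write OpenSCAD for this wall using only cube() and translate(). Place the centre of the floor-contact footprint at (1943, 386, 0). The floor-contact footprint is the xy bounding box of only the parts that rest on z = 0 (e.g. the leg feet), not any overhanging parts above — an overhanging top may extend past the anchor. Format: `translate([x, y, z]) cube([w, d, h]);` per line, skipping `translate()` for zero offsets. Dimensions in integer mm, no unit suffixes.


translate([254, 324, 0]) cube([3378, 124, 3158]);


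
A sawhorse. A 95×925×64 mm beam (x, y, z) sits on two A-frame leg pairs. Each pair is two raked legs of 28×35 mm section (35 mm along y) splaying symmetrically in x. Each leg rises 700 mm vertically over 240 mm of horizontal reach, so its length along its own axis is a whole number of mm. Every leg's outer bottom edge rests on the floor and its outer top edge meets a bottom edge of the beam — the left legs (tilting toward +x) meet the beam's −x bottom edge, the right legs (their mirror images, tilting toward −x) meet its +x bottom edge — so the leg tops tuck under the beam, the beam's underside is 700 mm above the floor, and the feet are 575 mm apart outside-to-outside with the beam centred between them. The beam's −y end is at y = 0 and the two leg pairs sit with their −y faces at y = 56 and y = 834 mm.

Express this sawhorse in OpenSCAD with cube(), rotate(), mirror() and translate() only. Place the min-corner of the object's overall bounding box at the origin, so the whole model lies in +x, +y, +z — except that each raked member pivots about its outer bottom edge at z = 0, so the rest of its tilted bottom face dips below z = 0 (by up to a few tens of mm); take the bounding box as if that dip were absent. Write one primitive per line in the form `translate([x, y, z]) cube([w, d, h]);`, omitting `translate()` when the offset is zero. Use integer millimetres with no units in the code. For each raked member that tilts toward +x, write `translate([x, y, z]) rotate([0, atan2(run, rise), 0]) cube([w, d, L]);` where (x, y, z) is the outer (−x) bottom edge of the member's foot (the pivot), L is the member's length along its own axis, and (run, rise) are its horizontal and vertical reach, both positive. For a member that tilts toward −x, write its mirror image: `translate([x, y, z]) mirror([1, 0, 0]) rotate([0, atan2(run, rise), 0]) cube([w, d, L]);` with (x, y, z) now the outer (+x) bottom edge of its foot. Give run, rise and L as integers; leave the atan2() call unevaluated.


translate([240, 0, 700]) cube([95, 925, 64]);
translate([0, 56, 0]) rotate([0, atan2(240, 700), 0]) cube([28, 35, 740]);
translate([575, 56, 0]) mirror([1, 0, 0]) rotate([0, atan2(240, 700), 0]) cube([28, 35, 740]);
translate([0, 834, 0]) rotate([0, atan2(240, 700), 0]) cube([28, 35, 740]);
translate([575, 834, 0]) mirror([1, 0, 0]) rotate([0, atan2(240, 700), 0]) cube([28, 35, 740]);


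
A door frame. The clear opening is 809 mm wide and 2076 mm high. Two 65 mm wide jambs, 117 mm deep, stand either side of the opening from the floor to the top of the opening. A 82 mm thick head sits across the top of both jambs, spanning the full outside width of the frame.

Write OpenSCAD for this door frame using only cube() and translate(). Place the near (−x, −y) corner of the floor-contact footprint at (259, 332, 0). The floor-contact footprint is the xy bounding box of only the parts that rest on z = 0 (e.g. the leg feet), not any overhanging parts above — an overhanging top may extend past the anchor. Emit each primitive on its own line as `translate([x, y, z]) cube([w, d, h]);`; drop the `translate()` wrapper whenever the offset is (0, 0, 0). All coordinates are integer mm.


translate([259, 332, 0]) cube([65, 117, 2076]);
translate([1133, 332, 0]) cube([65, 117, 2076]);
translate([259, 332, 2076]) cube([939, 117, 82]);


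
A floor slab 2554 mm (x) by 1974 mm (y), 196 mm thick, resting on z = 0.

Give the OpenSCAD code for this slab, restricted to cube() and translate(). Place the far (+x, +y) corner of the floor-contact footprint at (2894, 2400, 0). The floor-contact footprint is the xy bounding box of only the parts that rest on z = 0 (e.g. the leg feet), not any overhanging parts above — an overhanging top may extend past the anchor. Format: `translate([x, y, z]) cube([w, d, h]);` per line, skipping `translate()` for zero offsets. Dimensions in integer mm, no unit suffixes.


translate([340, 426, 0]) cube([2554, 1974, 196]);


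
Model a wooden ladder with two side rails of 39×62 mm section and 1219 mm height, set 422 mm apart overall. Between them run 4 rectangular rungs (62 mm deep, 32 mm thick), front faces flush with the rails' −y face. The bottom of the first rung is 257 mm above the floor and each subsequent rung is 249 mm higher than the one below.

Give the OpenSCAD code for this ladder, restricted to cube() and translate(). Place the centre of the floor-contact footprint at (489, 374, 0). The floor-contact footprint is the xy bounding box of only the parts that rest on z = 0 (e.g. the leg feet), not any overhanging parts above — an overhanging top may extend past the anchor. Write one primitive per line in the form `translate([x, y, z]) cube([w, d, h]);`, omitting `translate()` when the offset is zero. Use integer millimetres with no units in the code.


// rung span = 422 - 2*39 = 344
// rung[k] z = 257 + k*249
translate([278, 343, 0]) cube([39, 62, 1219]);
translate([661, 343, 0]) cube([39, 62, 1219]);
translate([317, 343, 257]) cube([344, 62, 32]);
translate([317, 343, 506]) cube([344, 62, 32]);
translate([317, 343, 755]) cube([344, 62, 32]);
translate([317, 343, 1004]) cube([344, 62, 32]);


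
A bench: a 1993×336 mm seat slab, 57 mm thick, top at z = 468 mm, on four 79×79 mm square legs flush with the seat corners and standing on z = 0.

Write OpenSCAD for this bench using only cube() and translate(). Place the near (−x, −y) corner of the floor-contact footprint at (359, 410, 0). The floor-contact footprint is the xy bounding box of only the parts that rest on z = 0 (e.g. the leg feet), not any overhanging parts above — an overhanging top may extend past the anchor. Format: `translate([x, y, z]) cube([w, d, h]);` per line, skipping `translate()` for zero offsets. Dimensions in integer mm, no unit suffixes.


translate([359, 410, 411]) cube([1993, 336, 57]);
translate([359, 410, 0]) cube([79, 79, 411]);
translate([359, 667, 0]) cube([79, 79, 411]);
translate([2273, 410, 0]) cube([79, 79, 411]);
translate([2273, 667, 0]) cube([79, 79, 411]);


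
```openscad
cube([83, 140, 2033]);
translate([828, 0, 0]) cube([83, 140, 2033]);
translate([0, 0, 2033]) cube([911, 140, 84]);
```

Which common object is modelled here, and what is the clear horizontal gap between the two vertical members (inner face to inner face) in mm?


A door frame. The clear opening width is 745 mm.

Two 2033 mm tall posts with a header on top — a door frame. The left jamb is 83 mm wide at x = 0; the right jamb starts at x = 828. The clear opening is 828 − 83 = 745 mm.


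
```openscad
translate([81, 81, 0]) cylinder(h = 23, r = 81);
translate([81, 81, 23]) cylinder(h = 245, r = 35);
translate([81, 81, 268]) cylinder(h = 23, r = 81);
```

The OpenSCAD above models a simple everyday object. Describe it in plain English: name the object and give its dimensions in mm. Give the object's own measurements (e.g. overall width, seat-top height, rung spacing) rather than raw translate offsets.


A spool: two coaxial disc flanges of radius 81 mm and thickness 23 mm, joined by a core cylinder of radius 35 mm and height 245 mm. The lower flange rests on z = 0 and the three cylinders share a vertical axis.


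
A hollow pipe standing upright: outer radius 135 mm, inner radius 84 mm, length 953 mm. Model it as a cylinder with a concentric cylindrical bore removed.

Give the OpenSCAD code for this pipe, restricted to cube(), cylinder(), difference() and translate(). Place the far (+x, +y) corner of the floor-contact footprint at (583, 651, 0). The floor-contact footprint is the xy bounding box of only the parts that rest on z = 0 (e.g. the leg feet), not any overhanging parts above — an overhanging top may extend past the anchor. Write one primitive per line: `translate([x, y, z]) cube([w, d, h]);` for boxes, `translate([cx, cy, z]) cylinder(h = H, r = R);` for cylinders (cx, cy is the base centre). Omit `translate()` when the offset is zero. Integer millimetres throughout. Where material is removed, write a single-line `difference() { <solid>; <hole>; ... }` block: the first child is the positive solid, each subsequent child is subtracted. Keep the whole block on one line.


difference() { translate([448, 516, 0]) cylinder(h = 953, r = 135); translate([448, 516, 0]) cylinder(h = 953, r = 84); }


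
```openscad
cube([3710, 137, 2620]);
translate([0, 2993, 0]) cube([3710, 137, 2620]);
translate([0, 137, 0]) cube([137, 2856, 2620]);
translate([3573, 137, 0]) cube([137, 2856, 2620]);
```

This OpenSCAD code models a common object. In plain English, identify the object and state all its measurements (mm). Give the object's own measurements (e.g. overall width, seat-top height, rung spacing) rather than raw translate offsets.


The wall frame of a small rectangular building: four walls, each 2620 mm tall and 137 mm thick, enclosing a footprint 3710 mm (x) by 3130 mm (y) outside-to-outside, with no floor or roof. The front and back walls (the −y and +y sides) span the full width; the two side walls fit between them.


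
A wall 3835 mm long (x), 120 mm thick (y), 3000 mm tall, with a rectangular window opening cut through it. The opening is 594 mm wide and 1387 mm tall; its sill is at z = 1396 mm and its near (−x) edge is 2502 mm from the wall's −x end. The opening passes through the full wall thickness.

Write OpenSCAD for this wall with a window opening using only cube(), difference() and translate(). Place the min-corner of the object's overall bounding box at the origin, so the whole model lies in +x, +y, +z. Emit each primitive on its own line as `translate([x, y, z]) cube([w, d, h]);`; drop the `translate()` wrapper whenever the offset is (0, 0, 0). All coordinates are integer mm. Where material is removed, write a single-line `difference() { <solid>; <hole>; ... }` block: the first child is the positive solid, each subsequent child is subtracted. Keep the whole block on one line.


difference() { cube([3835, 120, 3000]); translate([2502, 0, 1396]) cube([594, 120, 1387]); }


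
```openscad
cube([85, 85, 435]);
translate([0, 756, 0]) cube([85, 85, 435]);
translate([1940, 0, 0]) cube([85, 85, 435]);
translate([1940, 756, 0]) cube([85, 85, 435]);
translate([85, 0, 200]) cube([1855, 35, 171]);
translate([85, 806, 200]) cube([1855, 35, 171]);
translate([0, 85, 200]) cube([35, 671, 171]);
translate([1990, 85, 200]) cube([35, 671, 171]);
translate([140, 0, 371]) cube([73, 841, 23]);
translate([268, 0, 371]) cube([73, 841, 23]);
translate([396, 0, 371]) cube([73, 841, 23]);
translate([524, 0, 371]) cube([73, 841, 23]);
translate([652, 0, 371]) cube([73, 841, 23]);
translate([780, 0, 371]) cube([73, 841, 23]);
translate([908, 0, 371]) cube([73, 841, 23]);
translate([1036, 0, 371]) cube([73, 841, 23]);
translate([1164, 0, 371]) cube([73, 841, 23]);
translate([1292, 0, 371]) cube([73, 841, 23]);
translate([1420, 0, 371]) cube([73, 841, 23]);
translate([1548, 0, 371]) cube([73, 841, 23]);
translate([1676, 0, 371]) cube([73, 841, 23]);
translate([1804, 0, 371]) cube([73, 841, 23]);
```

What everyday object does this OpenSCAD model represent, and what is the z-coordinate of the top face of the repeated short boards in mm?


A bed frame. The slat-top height is 394 mm.

Four posts, four rails, and a row of slats — a bed frame. Slats sit on the rails at z = 200 + 171 = 371; with slat thickness 23, the top is 394 mm.


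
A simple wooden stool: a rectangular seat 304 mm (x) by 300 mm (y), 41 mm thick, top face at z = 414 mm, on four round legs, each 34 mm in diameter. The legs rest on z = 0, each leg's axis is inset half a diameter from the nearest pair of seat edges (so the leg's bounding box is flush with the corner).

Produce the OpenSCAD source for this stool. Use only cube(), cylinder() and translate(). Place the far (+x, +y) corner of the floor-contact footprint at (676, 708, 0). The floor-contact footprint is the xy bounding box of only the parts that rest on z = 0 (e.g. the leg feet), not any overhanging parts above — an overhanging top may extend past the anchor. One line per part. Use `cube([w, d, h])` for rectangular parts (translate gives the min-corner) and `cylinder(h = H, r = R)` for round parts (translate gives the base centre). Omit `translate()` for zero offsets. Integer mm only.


translate([372, 408, 373]) cube([304, 300, 41]);
translate([389, 425, 0]) cylinder(h = 373, r = 17);
translate([659, 425, 0]) cylinder(h = 373, r = 17);
translate([389, 691, 0]) cylinder(h = 373, r = 17);
translate([659, 691, 0]) cylinder(h = 373, r = 17);


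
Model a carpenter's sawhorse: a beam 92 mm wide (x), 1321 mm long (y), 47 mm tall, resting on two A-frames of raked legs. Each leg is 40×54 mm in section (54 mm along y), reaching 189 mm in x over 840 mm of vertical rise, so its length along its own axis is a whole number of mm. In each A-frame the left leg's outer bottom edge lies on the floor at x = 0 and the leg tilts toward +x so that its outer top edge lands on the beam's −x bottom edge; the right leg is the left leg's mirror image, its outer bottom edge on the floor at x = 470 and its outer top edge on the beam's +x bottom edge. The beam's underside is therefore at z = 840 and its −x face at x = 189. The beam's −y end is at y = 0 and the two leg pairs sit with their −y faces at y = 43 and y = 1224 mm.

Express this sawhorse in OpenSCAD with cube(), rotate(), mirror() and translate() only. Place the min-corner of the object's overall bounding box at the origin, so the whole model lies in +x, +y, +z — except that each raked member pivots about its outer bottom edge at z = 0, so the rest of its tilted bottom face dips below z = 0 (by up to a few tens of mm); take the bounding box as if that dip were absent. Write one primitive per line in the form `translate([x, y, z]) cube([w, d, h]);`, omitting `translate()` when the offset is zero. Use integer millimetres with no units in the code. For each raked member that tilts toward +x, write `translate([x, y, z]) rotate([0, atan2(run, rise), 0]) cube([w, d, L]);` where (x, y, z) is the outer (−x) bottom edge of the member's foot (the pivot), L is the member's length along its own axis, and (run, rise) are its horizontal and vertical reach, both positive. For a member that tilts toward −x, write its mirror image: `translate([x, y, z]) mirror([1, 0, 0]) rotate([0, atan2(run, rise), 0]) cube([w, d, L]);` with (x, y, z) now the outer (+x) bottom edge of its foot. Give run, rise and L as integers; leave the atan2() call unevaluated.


translate([189, 0, 840]) cube([92, 1321, 47]);
translate([0, 43, 0]) rotate([0, atan2(189, 840), 0]) cube([40, 54, 861]);
translate([470, 43, 0]) mirror([1, 0, 0]) rotate([0, atan2(189, 840), 0]) cube([40, 54, 861]);
translate([0, 1224, 0]) rotate([0, atan2(189, 840), 0]) cube([40, 54, 861]);
translate([470, 1224, 0]) mirror([1, 0, 0]) rotate([0, atan2(189, 840), 0]) cube([40, 54, 861]);


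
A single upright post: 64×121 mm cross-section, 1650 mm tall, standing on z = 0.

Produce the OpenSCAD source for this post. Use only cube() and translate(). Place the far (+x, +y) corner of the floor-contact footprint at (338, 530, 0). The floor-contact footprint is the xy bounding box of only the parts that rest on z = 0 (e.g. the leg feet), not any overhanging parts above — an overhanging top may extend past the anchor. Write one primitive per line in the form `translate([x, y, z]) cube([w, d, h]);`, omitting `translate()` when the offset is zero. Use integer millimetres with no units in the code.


translate([274, 409, 0]) cube([64, 121, 1650]);
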